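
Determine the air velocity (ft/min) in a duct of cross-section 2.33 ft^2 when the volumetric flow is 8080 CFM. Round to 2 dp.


V = 8080 / 2.33 = 3467.81 ft/min

3467.81 ft/min


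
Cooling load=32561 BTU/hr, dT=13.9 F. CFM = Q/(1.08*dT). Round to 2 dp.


CFM = 32561 / (1.08 * 13.9) = 2169.00

2169.00 CFM


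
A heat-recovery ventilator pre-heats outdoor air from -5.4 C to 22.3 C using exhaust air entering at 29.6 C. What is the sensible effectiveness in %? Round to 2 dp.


eff = (22.3-(-5.4))/(29.6-(-5.4))*100 = 79.14 %

79.14 %


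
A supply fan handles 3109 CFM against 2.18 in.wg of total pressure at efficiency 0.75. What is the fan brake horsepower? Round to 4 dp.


BHP = 3109 * 2.18 / (6356 * 0.75) = 1.4218 hp

1.4218 hp


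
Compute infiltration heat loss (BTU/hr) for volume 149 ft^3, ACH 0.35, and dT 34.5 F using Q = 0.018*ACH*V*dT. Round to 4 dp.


Q = 0.018 * 0.35 * 149 * 34.5 = 32.3852 BTU/hr

32.3852 BTU/hr


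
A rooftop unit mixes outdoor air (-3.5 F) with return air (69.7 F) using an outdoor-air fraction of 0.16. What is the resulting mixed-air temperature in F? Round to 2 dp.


T_mix = 0.16*(-3.5) + 0.84*69.7 = 57.99 F

57.99 F


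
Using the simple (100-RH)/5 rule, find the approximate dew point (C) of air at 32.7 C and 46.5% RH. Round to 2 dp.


Td = 32.7 - (100-46.5)/5 = 22.00 C

22.00 C


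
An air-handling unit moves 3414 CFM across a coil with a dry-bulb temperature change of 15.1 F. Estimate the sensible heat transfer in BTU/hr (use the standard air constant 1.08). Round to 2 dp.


Q = 1.08 * 3414 * 15.1 = 55675.51 BTU/hr

55675.51 BTU/hr


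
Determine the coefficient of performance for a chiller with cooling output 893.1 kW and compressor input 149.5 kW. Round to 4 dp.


COP = 893.1 / 149.5 = 5.9739

5.9739


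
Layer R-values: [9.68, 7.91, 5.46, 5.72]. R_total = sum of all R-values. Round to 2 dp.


R_total = 9.68 + 7.91 + 5.46 + 5.72 = 28.77

28.77


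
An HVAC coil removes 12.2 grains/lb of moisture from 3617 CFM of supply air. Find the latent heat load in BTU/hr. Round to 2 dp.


Q = 0.68 * 3617 * 12.2 = 30006.63 BTU/hr

30006.63 BTU/hr


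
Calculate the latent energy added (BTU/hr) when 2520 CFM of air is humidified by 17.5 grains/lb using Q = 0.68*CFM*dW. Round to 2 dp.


Q = 0.68 * 2520 * 17.5 = 29988.00 BTU/hr

29988.00 BTU/hr


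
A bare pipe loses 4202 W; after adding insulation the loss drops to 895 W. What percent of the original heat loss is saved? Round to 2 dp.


Savings = ((4202-895)/4202)*100 = 78.70 %

78.70 %


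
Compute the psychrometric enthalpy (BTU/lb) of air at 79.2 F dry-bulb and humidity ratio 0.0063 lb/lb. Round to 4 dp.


h = 0.24*79.2 + 0.0063*(1061+0.444*79.2) = 25.9138 BTU/lb

25.9138 BTU/lb


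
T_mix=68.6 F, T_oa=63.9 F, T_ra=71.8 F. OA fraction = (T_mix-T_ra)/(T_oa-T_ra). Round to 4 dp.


frac = (68.6 - 71.8) / (63.9 - 71.8) = 0.4051

0.4051


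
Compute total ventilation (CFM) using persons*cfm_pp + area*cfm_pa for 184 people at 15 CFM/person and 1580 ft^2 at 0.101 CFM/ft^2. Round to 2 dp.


Total = 184*15 + 1580*0.101 = 2919.58 CFM

2919.58 CFM


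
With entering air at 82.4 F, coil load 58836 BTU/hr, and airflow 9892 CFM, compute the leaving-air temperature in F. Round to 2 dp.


dT = 58836/(1.08*9892) = 5.5073
T_leave = 82.4 - 5.5073 = 76.89 F

76.89 F


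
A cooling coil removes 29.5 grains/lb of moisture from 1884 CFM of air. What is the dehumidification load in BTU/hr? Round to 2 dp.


Q = 0.68 * 1884 * 29.5 = 37793.04 BTU/hr

37793.04 BTU/hr


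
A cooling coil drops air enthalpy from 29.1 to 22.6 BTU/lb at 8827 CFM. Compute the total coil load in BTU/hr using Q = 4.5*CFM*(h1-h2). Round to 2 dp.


Q = 4.5 * 8827 * (29.1 - 22.6) = 258189.75 BTU/hr

258189.75 BTU/hr


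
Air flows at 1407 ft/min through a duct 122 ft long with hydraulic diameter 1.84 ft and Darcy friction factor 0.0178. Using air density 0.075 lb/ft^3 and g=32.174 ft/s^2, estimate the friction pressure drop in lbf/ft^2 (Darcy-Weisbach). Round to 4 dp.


v_fps = 1407/60 = 23.45 ft/s
dp = 0.0178*(122/1.84)*0.075*23.45^2/(2*32.174) = 0.7564 lbf/ft^2

0.7564 lbf/ft^2


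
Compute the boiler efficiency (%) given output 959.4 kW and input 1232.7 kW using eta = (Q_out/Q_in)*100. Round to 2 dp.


eta = (959.4/1232.7)*100 = 77.83 %

77.83 %


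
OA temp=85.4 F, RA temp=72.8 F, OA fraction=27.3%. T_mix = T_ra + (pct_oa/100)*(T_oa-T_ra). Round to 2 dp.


T_mix = 72.8 + (27.3/100)*(85.4-72.8) = 76.24 F

76.24 F


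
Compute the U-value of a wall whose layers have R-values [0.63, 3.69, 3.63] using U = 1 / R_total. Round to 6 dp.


R_total = 0.63 + 3.69 + 3.63 = 7.95
U = 1/7.95 = 0.125786

0.125786


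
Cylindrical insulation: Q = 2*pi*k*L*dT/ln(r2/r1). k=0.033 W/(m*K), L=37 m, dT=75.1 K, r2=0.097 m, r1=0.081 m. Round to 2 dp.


Q = 2*pi*0.033*37*75.1/ln(0.097/0.081) = 3196.18 W

3196.18 W


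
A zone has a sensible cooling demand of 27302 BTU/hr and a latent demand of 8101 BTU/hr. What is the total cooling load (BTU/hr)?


Qt = 27302 + 8101 = 35403 BTU/hr

35403 BTU/hr


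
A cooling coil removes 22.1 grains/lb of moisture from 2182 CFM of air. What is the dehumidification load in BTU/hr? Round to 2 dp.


Q = 0.68 * 2182 * 22.1 = 32791.10 BTU/hr

32791.10 BTU/hr


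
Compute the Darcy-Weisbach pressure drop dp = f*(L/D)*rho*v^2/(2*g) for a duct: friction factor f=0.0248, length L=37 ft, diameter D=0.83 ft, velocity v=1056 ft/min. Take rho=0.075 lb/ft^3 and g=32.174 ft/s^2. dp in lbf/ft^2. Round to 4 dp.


v_fps = 1056/60 = 17.6 ft/s
dp = 0.0248*(37/0.83)*0.075*17.6^2/(2*32.174) = 0.3991 lbf/ft^2

0.3991 lbf/ft^2


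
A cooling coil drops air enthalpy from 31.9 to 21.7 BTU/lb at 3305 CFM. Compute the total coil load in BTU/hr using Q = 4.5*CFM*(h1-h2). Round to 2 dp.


Q = 4.5 * 3305 * (31.9 - 21.7) = 151699.50 BTU/hr

151699.50 BTU/hr


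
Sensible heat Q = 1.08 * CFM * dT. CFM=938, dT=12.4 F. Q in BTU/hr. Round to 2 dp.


Q = 1.08 * 938 * 12.4 = 12561.70 BTU/hr

12561.70 BTU/hr


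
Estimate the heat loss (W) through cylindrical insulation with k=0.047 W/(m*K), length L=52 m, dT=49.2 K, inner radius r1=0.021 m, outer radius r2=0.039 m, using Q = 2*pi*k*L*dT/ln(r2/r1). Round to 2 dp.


Q = 2*pi*0.047*52*49.2/ln(0.039/0.021) = 1220.47 W

1220.47 W


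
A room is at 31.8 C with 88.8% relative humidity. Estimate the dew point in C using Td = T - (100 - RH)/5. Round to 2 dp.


Td = 31.8 - (100-88.8)/5 = 29.56 C

29.56 C


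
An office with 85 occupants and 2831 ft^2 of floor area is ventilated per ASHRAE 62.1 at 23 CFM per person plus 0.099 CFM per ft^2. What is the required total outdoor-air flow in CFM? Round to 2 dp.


Total = 85*23 + 2831*0.099 = 2235.27 CFM

2235.27 CFM


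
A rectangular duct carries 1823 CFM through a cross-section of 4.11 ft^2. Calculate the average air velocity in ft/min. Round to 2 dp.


V = 1823 / 4.11 = 443.55 ft/min

443.55 ft/min


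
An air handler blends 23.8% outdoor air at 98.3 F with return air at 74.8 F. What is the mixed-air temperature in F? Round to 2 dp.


T_mix = 74.8 + (23.8/100)*(98.3-74.8) = 80.39 F

80.39 F


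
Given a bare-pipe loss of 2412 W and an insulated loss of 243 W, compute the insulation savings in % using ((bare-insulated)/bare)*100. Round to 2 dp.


Savings = ((2412-243)/2412)*100 = 89.93 %

89.93 %


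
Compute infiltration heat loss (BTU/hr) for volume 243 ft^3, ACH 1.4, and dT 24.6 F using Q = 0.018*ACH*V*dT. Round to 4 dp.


Q = 0.018 * 1.4 * 243 * 24.6 = 150.6406 BTU/hr

150.6406 BTU/hr


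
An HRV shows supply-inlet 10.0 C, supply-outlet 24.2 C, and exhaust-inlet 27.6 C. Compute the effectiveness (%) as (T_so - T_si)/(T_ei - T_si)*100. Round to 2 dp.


eff = (24.2-10.0)/(27.6-10.0)*100 = 80.68 %

80.68 %


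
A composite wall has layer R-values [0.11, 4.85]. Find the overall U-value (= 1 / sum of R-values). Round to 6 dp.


R_total = 0.11 + 4.85 = 4.96
U = 1/4.96 = 0.201613

0.201613


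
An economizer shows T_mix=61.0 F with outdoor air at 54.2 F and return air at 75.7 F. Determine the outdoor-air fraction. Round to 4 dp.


frac = (61.0 - 75.7) / (54.2 - 75.7) = 0.6837

0.6837


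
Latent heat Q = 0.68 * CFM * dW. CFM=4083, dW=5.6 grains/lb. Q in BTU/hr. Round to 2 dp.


Q = 0.68 * 4083 * 5.6 = 15548.06 BTU/hr

15548.06 BTU/hr


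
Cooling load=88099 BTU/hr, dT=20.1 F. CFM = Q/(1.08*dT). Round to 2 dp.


CFM = 88099 / (1.08 * 20.1) = 4058.37

4058.37 CFM


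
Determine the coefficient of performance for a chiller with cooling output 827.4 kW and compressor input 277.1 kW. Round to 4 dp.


COP = 827.4 / 277.1 = 2.9859

2.9859


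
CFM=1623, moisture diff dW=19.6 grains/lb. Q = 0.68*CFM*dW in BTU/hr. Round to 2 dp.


Q = 0.68 * 1623 * 19.6 = 21631.34 BTU/hr

21631.34 BTU/hr


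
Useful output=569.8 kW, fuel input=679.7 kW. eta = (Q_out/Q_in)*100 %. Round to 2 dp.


eta = (569.8/679.7)*100 = 83.83 %

83.83 %


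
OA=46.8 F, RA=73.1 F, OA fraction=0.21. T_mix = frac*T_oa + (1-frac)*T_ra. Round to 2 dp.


T_mix = 0.21*46.8 + 0.79*73.1 = 67.58 F

67.58 F


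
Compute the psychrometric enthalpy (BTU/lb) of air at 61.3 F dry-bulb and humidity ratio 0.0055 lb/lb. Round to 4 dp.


h = 0.24*61.3 + 0.0055*(1061+0.444*61.3) = 20.6972 BTU/lb

20.6972 BTU/lb


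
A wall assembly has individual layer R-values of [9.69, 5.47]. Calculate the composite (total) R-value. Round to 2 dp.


R_total = 9.69 + 5.47 = 15.16

15.16


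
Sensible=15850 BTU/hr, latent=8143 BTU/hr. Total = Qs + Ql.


Qt = 15850 + 8143 = 23993 BTU/hr

23993 BTU/hr


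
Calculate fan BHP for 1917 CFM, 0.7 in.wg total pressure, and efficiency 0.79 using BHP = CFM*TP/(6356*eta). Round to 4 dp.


BHP = 1917 * 0.7 / (6356 * 0.79) = 0.2672 hp

0.2672 hp


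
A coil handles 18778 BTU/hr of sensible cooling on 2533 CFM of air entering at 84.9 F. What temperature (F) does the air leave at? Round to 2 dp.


dT = 18778/(1.08*2533) = 6.8642
T_leave = 84.9 - 6.8642 = 78.04 F

78.04 F


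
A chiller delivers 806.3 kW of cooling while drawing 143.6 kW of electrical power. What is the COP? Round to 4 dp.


COP = 806.3 / 143.6 = 5.6149

5.6149


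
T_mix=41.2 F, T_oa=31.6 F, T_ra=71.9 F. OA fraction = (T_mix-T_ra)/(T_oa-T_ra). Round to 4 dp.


frac = (41.2 - 71.9) / (31.6 - 71.9) = 0.7618

0.7618


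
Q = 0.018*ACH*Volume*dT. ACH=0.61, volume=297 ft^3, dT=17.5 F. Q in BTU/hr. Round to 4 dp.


Q = 0.018 * 0.61 * 297 * 17.5 = 57.0686 BTU/hr

57.0686 BTU/hr


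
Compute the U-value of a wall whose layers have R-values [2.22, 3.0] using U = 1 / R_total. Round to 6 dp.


R_total = 2.22 + 3.0 = 5.22
U = 1/5.22 = 0.191571

0.191571


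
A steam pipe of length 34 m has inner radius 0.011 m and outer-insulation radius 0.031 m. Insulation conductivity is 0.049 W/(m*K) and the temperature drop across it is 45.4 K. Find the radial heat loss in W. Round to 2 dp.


Q = 2*pi*0.049*34*45.4/ln(0.031/0.011) = 458.68 W

458.68 W


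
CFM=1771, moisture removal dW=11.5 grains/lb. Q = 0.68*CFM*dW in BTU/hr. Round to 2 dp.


Q = 0.68 * 1771 * 11.5 = 13849.22 BTU/hr

13849.22 BTU/hr


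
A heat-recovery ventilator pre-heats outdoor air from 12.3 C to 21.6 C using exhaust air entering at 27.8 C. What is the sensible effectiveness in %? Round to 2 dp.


eff = (21.6-12.3)/(27.8-12.3)*100 = 60.00 %

60.00 %


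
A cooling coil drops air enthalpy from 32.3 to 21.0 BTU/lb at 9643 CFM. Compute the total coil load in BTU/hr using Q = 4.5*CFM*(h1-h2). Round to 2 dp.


Q = 4.5 * 9643 * (32.3 - 21.0) = 490346.55 BTU/hr

490346.55 BTU/hr


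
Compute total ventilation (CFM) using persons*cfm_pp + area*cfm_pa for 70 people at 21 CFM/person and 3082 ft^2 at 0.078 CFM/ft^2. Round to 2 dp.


Total = 70*21 + 3082*0.078 = 1710.40 CFM

1710.40 CFM


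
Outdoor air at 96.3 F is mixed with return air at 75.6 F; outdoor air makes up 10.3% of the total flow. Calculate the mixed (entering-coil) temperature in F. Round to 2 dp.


T_mix = 75.6 + (10.3/100)*(96.3-75.6) = 77.73 F

77.73 F


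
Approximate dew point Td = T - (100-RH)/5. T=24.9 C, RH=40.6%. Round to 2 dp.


Td = 24.9 - (100-40.6)/5 = 13.02 C

13.02 C


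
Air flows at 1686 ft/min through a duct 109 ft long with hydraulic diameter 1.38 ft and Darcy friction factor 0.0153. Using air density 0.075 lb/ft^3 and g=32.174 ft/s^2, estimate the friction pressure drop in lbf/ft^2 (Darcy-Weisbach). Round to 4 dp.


v_fps = 1686/60 = 28.1 ft/s
dp = 0.0153*(109/1.38)*0.075*28.1^2/(2*32.174) = 1.1122 lbf/ft^2

1.1122 lbf/ft^2


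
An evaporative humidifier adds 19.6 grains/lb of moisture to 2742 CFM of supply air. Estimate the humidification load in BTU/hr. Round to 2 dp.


Q = 0.68 * 2742 * 19.6 = 36545.38 BTU/hr

36545.38 BTU/hr


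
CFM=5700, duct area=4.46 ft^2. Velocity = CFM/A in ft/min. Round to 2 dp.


V = 5700 / 4.46 = 1278.03 ft/min

1278.03 ft/min


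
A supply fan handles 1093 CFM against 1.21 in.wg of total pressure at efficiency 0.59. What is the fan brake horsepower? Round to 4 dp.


BHP = 1093 * 1.21 / (6356 * 0.59) = 0.3527 hp

0.3527 hp


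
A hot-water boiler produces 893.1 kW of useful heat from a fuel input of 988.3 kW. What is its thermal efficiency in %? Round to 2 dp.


eta = (893.1/988.3)*100 = 90.37 %

90.37 %


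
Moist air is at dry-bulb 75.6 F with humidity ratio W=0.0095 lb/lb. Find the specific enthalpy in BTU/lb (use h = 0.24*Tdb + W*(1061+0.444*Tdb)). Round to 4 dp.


h = 0.24*75.6 + 0.0095*(1061+0.444*75.6) = 28.5424 BTU/lb

28.5424 BTU/lb


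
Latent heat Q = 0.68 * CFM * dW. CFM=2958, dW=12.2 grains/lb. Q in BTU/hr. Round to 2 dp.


Q = 0.68 * 2958 * 12.2 = 24539.57 BTU/hr

24539.57 BTU/hr


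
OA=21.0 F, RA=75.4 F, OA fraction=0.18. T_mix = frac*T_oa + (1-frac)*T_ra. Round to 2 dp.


T_mix = 0.18*21.0 + 0.82*75.4 = 65.61 F

65.61 F


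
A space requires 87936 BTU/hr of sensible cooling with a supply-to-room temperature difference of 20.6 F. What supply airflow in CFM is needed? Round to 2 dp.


CFM = 87936 / (1.08 * 20.6) = 3952.54

3952.54 CFM


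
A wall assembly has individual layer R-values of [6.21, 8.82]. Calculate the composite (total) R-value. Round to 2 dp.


R_total = 6.21 + 8.82 = 15.03

15.03


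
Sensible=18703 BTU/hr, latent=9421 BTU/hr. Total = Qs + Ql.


Qt = 18703 + 9421 = 28124 BTU/hr

28124 BTU/hr


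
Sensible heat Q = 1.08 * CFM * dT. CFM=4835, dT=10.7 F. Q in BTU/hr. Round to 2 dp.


Q = 1.08 * 4835 * 10.7 = 55873.26 BTU/hr

55873.26 BTU/hr


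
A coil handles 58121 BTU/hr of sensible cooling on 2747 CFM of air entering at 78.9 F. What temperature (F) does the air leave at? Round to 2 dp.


dT = 58121/(1.08*2747) = 19.5907
T_leave = 78.9 - 19.5907 = 59.31 F

59.31 F


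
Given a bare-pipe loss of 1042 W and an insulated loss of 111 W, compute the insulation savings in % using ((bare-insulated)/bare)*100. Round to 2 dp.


Savings = ((1042-111)/1042)*100 = 89.35 %

89.35 %


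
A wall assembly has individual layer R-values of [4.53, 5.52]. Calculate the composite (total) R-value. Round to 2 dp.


R_total = 4.53 + 5.52 = 10.05

10.05


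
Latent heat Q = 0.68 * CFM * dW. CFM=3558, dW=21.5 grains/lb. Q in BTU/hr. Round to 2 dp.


Q = 0.68 * 3558 * 21.5 = 52017.96 BTU/hr

52017.96 BTU/hr


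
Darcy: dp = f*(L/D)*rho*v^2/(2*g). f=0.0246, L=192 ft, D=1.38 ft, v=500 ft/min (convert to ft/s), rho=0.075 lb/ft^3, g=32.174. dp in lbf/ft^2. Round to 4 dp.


v_fps = 500/60 = 8.3333 ft/s
dp = 0.0246*(192/1.38)*0.075*8.3333^2/(2*32.174) = 0.2770 lbf/ft^2

0.2770 lbf/ft^2


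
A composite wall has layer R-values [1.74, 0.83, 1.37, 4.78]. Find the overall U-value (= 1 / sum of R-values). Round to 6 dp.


R_total = 1.74 + 0.83 + 1.37 + 4.78 = 8.72
U = 1/8.72 = 0.114679

0.114679


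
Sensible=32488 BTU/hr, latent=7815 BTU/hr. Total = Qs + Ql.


Qt = 32488 + 7815 = 40303 BTU/hr

40303 BTU/hr


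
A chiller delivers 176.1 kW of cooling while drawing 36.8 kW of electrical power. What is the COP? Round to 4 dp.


COP = 176.1 / 36.8 = 4.7853

4.7853


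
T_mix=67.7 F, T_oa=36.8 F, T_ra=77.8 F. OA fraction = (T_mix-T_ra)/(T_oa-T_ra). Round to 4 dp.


frac = (67.7 - 77.8) / (36.8 - 77.8) = 0.2463

0.2463


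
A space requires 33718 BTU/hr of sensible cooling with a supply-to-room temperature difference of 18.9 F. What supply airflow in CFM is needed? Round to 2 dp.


CFM = 33718 / (1.08 * 18.9) = 1651.87

1651.87 CFM


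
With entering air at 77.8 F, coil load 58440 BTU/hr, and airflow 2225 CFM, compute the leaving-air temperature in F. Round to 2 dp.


dT = 58440/(1.08*2225) = 24.3196
T_leave = 77.8 - 24.3196 = 53.48 F

53.48 F


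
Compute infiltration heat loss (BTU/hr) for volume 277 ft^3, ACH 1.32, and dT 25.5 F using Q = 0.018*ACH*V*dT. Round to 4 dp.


Q = 0.018 * 1.32 * 277 * 25.5 = 167.8288 BTU/hr

167.8288 BTU/hr


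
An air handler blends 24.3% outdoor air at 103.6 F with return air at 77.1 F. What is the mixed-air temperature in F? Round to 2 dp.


T_mix = 77.1 + (24.3/100)*(103.6-77.1) = 83.54 F

83.54 F


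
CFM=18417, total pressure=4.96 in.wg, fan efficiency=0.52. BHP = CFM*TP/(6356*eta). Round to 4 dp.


BHP = 18417 * 4.96 / (6356 * 0.52) = 27.6384 hp

27.6384 hp


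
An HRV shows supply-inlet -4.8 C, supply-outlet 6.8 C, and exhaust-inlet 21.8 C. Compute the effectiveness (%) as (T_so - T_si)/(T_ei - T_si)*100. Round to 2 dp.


eff = (6.8-(-4.8))/(21.8-(-4.8))*100 = 43.61 %

43.61 %


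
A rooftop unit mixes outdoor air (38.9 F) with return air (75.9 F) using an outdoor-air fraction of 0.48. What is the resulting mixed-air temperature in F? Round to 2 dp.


T_mix = 0.48*38.9 + 0.52*75.9 = 58.14 F

58.14 F


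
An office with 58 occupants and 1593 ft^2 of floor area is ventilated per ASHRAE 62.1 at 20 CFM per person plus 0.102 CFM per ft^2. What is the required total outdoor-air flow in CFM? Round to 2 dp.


Total = 58*20 + 1593*0.102 = 1322.49 CFM

1322.49 CFM


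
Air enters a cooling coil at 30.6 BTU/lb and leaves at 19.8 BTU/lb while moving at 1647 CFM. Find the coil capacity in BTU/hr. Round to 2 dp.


Q = 4.5 * 1647 * (30.6 - 19.8) = 80044.20 BTU/hr

80044.20 BTU/hr


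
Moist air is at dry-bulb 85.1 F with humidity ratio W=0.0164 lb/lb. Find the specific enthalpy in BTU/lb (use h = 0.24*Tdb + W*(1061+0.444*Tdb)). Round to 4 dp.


h = 0.24*85.1 + 0.0164*(1061+0.444*85.1) = 38.4441 BTU/lb

38.4441 BTU/lb


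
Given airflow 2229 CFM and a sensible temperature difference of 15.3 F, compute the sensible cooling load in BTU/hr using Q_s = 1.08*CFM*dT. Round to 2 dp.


Q = 1.08 * 2229 * 15.3 = 36832.00 BTU/hr

36832.00 BTU/hr


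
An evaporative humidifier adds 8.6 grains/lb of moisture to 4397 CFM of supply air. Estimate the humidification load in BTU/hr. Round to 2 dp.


Q = 0.68 * 4397 * 8.6 = 25713.66 BTU/hr

25713.66 BTU/hr


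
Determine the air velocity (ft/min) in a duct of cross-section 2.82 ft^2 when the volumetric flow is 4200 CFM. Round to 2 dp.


V = 4200 / 2.82 = 1489.36 ft/min

1489.36 ft/min


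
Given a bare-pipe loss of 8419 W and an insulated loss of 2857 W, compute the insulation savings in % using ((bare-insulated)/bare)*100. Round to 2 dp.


Savings = ((8419-2857)/8419)*100 = 66.06 %

66.06 %


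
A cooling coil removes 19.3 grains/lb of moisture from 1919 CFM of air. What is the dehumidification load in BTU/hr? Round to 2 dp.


Q = 0.68 * 1919 * 19.3 = 25184.96 BTU/hr

25184.96 BTU/hr


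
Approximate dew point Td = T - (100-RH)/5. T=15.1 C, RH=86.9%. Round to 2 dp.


Td = 15.1 - (100-86.9)/5 = 12.48 C

12.48 C


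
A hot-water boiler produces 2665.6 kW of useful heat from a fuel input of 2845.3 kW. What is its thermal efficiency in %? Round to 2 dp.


eta = (2665.6/2845.3)*100 = 93.68 %

93.68 %


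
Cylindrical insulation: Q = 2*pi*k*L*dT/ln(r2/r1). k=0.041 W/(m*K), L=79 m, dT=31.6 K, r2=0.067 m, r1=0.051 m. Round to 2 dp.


Q = 2*pi*0.041*79*31.6/ln(0.067/0.051) = 2356.82 W

2356.82 W


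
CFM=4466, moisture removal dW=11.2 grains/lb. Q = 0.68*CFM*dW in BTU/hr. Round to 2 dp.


Q = 0.68 * 4466 * 11.2 = 34013.06 BTU/hr

34013.06 BTU/hr


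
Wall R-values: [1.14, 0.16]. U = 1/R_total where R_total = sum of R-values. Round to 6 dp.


R_total = 1.14 + 0.16 = 1.30
U = 1/1.30 = 0.769231

0.769231


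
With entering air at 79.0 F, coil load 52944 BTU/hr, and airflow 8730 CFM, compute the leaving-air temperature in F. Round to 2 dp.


dT = 52944/(1.08*8730) = 5.6154
T_leave = 79.0 - 5.6154 = 73.38 F

73.38 F


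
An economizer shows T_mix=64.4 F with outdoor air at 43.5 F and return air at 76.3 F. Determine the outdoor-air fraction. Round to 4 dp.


frac = (64.4 - 76.3) / (43.5 - 76.3) = 0.3628

0.3628


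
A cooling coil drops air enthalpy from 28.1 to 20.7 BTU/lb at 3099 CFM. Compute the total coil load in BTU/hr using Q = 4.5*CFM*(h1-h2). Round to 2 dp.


Q = 4.5 * 3099 * (28.1 - 20.7) = 103196.70 BTU/hr

103196.70 BTU/hr


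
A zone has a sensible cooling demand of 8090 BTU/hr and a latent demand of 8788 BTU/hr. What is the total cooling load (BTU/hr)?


Qt = 8090 + 8788 = 16878 BTU/hr

16878 BTU/hr


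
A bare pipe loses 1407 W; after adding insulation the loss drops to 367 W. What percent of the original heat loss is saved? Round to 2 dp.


Savings = ((1407-367)/1407)*100 = 73.92 %

73.92 %


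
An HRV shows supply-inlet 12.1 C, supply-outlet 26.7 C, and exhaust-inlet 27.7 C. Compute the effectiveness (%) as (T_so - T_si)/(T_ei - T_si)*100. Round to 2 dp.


eff = (26.7-12.1)/(27.7-12.1)*100 = 93.59 %

93.59 %


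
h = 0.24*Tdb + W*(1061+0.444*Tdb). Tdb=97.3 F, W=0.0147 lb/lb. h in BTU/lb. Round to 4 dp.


h = 0.24*97.3 + 0.0147*(1061+0.444*97.3) = 39.5838 BTU/lb

39.5838 BTU/lb


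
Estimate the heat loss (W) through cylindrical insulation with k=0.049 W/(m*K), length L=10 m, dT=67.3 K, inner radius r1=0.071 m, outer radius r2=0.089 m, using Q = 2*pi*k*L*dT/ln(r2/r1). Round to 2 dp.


Q = 2*pi*0.049*10*67.3/ln(0.089/0.071) = 916.99 W

916.99 W


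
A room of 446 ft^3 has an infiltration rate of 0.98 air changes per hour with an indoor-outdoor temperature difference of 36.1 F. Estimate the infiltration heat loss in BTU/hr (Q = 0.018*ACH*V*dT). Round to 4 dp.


Q = 0.018 * 0.98 * 446 * 36.1 = 284.0146 BTU/hr

284.0146 BTU/hr


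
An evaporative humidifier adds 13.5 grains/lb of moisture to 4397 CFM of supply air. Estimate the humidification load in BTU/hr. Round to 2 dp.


Q = 0.68 * 4397 * 13.5 = 40364.46 BTU/hr

40364.46 BTU/hr


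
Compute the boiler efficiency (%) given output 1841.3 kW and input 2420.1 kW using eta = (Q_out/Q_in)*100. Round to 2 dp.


eta = (1841.3/2420.1)*100 = 76.08 %

76.08 %


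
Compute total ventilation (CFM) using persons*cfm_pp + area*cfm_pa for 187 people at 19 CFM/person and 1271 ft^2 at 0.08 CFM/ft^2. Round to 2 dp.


Total = 187*19 + 1271*0.08 = 3654.68 CFM

3654.68 CFM


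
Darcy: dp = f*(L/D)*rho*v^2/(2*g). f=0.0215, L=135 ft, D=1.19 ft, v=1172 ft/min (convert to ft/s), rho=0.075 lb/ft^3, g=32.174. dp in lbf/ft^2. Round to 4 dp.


v_fps = 1172/60 = 19.5333 ft/s
dp = 0.0215*(135/1.19)*0.075*19.5333^2/(2*32.174) = 1.0847 lbf/ft^2

1.0847 lbf/ft^2


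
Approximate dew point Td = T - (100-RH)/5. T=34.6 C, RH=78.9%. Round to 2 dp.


Td = 34.6 - (100-78.9)/5 = 30.38 C

30.38 C


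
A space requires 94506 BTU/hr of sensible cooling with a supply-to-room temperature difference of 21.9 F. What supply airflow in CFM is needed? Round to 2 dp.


CFM = 94506 / (1.08 * 21.9) = 3995.69

3995.69 CFM


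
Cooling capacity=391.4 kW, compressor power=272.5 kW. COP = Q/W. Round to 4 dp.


COP = 391.4 / 272.5 = 1.4363

1.4363


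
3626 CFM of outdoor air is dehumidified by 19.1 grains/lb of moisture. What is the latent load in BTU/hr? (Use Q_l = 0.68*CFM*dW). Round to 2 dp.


Q = 0.68 * 3626 * 19.1 = 47094.49 BTU/hr

47094.49 BTU/hr


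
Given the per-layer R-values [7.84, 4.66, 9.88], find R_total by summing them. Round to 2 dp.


R_total = 7.84 + 4.66 + 9.88 = 22.38

22.38


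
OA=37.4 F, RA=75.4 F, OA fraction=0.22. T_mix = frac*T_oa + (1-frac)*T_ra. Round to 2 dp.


T_mix = 0.22*37.4 + 0.78*75.4 = 67.04 F

67.04 F


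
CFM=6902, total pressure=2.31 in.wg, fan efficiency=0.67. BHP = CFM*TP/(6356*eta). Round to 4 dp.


BHP = 6902 * 2.31 / (6356 * 0.67) = 3.7439 hp

3.7439 hp


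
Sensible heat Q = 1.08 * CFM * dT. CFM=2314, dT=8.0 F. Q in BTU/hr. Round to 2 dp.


Q = 1.08 * 2314 * 8.0 = 19992.96 BTU/hr

19992.96 BTU/hr


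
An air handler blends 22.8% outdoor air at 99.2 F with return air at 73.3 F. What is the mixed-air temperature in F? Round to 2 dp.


T_mix = 73.3 + (22.8/100)*(99.2-73.3) = 79.21 F

79.21 F


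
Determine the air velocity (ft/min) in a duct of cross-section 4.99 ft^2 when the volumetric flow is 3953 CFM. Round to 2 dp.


V = 3953 / 4.99 = 792.18 ft/min

792.18 ft/min


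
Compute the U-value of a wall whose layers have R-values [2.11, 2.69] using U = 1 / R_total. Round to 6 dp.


R_total = 2.11 + 2.69 = 4.80
U = 1/4.80 = 0.208333

0.208333


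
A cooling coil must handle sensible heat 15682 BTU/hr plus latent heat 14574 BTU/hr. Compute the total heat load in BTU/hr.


Qt = 15682 + 14574 = 30256 BTU/hr

30256 BTU/hr


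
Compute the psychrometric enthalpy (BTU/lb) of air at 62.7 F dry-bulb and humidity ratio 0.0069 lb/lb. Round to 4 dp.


h = 0.24*62.7 + 0.0069*(1061+0.444*62.7) = 22.5610 BTU/lb

22.5610 BTU/lb


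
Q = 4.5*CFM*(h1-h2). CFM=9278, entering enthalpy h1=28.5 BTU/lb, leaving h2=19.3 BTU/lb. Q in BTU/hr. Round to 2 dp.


Q = 4.5 * 9278 * (28.5 - 19.3) = 384109.20 BTU/hr

384109.20 BTU/hr


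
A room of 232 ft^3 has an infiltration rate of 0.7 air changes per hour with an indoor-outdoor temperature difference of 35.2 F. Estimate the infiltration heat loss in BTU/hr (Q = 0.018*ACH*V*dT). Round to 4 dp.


Q = 0.018 * 0.7 * 232 * 35.2 = 102.8966 BTU/hr

102.8966 BTU/hr


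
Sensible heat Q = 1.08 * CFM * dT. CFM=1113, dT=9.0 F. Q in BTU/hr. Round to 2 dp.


Q = 1.08 * 1113 * 9.0 = 10818.36 BTU/hr

10818.36 BTU/hr


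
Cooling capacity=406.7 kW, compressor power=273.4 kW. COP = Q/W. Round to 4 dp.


COP = 406.7 / 273.4 = 1.4876

1.4876


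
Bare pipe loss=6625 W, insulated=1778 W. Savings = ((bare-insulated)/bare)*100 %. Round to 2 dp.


Savings = ((6625-1778)/6625)*100 = 73.16 %

73.16 %


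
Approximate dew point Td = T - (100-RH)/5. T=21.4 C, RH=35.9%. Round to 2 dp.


Td = 21.4 - (100-35.9)/5 = 8.58 C

8.58 C


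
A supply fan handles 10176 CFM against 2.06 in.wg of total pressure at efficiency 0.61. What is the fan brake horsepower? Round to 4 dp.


BHP = 10176 * 2.06 / (6356 * 0.61) = 5.4067 hp

5.4067 hp


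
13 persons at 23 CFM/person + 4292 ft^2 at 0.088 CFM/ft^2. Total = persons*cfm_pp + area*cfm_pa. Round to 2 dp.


Total = 13*23 + 4292*0.088 = 676.70 CFM

676.70 CFM


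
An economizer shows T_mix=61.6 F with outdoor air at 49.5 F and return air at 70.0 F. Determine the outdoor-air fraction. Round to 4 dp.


frac = (61.6 - 70.0) / (49.5 - 70.0) = 0.4098

0.4098


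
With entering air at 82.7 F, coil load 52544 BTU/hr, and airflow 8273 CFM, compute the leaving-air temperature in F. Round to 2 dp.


dT = 52544/(1.08*8273) = 5.8808
T_leave = 82.7 - 5.8808 = 76.82 F

76.82 F


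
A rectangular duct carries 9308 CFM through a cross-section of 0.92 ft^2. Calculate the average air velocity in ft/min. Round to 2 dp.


V = 9308 / 0.92 = 10117.39 ft/min

10117.39 ft/min


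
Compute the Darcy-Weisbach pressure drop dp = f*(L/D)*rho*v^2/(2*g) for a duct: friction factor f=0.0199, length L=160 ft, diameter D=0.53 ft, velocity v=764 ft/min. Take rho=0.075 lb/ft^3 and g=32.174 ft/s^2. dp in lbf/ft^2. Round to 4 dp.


v_fps = 764/60 = 12.7333 ft/s
dp = 0.0199*(160/0.53)*0.075*12.7333^2/(2*32.174) = 1.1353 lbf/ft^2

1.1353 lbf/ft^2


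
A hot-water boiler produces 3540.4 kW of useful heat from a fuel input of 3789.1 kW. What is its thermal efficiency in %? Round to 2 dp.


eta = (3540.4/3789.1)*100 = 93.44 %

93.44 %


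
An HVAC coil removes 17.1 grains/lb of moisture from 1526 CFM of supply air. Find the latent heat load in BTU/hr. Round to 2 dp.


Q = 0.68 * 1526 * 17.1 = 17744.33 BTU/hr

17744.33 BTU/hr


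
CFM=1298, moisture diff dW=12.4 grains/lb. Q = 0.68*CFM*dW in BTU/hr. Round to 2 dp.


Q = 0.68 * 1298 * 12.4 = 10944.74 BTU/hr

10944.74 BTU/hr


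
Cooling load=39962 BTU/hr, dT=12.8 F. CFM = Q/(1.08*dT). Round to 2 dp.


CFM = 39962 / (1.08 * 12.8) = 2890.77

2890.77 CFM


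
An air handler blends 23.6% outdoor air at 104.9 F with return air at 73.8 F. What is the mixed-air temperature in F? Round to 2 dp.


T_mix = 73.8 + (23.6/100)*(104.9-73.8) = 81.14 F

81.14 F


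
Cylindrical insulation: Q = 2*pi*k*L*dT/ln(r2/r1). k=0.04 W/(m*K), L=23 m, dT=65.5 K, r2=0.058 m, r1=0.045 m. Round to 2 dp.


Q = 2*pi*0.04*23*65.5/ln(0.058/0.045) = 1491.94 W

1491.94 W


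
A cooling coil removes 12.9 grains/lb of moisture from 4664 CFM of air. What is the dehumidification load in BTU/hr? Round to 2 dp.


Q = 0.68 * 4664 * 12.9 = 40912.61 BTU/hr

40912.61 BTU/hr


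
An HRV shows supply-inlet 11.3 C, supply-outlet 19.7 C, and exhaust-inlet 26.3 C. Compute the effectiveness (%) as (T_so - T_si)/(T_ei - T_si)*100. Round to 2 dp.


eff = (19.7-11.3)/(26.3-11.3)*100 = 56.00 %

56.00 %


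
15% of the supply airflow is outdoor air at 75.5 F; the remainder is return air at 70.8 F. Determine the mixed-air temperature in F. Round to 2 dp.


T_mix = 0.15*75.5 + 0.85*70.8 = 71.51 F

71.51 F


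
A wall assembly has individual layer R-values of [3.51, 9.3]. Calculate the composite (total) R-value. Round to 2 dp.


R_total = 3.51 + 9.3 = 12.81

12.81


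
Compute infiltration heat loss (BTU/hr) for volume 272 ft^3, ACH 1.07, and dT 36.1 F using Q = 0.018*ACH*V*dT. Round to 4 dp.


Q = 0.018 * 1.07 * 272 * 36.1 = 189.1178 BTU/hr

189.1178 BTU/hr


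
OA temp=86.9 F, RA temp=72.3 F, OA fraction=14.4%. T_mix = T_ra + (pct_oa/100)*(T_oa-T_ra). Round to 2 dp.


T_mix = 72.3 + (14.4/100)*(86.9-72.3) = 74.40 F

74.40 F


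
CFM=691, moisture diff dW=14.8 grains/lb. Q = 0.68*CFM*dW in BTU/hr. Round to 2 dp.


Q = 0.68 * 691 * 14.8 = 6954.22 BTU/hr

6954.22 BTU/hr


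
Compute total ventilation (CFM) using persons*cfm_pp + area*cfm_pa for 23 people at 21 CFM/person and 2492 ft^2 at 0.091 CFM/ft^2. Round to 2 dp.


Total = 23*21 + 2492*0.091 = 709.77 CFM

709.77 CFM


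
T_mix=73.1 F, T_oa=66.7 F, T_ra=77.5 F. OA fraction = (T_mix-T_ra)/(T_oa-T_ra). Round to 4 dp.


frac = (73.1 - 77.5) / (66.7 - 77.5) = 0.4074

0.4074


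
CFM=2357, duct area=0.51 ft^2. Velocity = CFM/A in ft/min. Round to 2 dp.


V = 2357 / 0.51 = 4621.57 ft/min

4621.57 ft/min


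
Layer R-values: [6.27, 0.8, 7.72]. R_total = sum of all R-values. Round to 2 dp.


R_total = 6.27 + 0.8 + 7.72 = 14.79

14.79


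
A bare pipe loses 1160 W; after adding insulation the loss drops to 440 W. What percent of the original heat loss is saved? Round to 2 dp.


Savings = ((1160-440)/1160)*100 = 62.07 %

62.07 %


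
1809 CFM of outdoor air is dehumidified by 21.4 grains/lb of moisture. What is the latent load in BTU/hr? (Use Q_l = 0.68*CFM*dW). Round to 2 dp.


Q = 0.68 * 1809 * 21.4 = 26324.57 BTU/hr

26324.57 BTU/hr


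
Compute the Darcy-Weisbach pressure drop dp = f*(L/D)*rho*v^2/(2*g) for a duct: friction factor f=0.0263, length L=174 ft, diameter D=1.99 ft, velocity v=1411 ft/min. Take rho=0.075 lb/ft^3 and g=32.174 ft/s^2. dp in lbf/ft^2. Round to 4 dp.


v_fps = 1411/60 = 23.5167 ft/s
dp = 0.0263*(174/1.99)*0.075*23.5167^2/(2*32.174) = 1.4823 lbf/ft^2

1.4823 lbf/ft^2


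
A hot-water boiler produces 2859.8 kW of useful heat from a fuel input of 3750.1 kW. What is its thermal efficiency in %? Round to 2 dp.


eta = (2859.8/3750.1)*100 = 76.26 %

76.26 %


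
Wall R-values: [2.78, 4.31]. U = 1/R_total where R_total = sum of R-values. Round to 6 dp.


R_total = 2.78 + 4.31 = 7.09
U = 1/7.09 = 0.141044

0.141044


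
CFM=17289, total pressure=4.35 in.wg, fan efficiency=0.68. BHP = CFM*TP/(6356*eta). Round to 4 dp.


BHP = 17289 * 4.35 / (6356 * 0.68) = 17.4007 hp

17.4007 hp


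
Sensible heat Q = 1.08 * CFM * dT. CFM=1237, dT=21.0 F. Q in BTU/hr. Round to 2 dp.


Q = 1.08 * 1237 * 21.0 = 28055.16 BTU/hr

28055.16 BTU/hr


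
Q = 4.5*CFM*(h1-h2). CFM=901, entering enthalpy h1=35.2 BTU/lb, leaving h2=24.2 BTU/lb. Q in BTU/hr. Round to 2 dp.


Q = 4.5 * 901 * (35.2 - 24.2) = 44599.50 BTU/hr

44599.50 BTU/hr


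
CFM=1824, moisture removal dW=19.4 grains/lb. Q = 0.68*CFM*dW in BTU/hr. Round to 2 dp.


Q = 0.68 * 1824 * 19.4 = 24062.21 BTU/hr

24062.21 BTU/hr


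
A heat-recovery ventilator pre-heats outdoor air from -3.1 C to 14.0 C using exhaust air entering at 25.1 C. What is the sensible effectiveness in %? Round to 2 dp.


eff = (14.0-(-3.1))/(25.1-(-3.1))*100 = 60.64 %

60.64 %


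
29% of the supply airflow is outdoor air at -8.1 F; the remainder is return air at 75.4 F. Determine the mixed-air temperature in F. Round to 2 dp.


T_mix = 0.29*(-8.1) + 0.71*75.4 = 51.19 F

51.19 F


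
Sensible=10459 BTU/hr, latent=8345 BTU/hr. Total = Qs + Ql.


Qt = 10459 + 8345 = 18804 BTU/hr

18804 BTU/hr


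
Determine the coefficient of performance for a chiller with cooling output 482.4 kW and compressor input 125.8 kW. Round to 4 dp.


COP = 482.4 / 125.8 = 3.8347

3.8347


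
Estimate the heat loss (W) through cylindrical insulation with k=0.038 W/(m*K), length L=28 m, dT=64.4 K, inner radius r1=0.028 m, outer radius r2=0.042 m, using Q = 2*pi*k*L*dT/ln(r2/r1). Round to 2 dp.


Q = 2*pi*0.038*28*64.4/ln(0.042/0.028) = 1061.83 W

1061.83 W


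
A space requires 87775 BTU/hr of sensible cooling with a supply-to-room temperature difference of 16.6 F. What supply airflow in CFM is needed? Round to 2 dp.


CFM = 87775 / (1.08 * 16.6) = 4895.97

4895.97 CFM


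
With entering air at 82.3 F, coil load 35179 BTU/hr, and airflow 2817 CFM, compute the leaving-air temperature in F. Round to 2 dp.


dT = 35179/(1.08*2817) = 11.5631
T_leave = 82.3 - 11.5631 = 70.74 F

70.74 F


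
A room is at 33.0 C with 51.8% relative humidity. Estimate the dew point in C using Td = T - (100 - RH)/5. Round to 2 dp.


Td = 33.0 - (100-51.8)/5 = 23.36 C

23.36 C


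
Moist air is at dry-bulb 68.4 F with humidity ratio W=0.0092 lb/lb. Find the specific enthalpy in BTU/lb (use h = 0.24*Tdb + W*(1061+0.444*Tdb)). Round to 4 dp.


h = 0.24*68.4 + 0.0092*(1061+0.444*68.4) = 26.4566 BTU/lb

26.4566 BTU/lb


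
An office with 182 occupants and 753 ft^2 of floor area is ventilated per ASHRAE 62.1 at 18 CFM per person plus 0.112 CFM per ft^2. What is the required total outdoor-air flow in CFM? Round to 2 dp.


Total = 182*18 + 753*0.112 = 3360.34 CFM

3360.34 CFM


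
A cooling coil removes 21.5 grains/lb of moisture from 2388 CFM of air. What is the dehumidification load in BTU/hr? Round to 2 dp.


Q = 0.68 * 2388 * 21.5 = 34912.56 BTU/hr

34912.56 BTU/hr


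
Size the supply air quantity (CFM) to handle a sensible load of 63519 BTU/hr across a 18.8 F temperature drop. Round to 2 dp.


CFM = 63519 / (1.08 * 18.8) = 3128.40

3128.40 CFM


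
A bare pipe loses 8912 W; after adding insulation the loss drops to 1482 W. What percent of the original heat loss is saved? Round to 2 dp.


Savings = ((8912-1482)/8912)*100 = 83.37 %

83.37 %


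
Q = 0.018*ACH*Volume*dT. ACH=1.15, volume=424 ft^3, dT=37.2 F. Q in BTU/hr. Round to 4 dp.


Q = 0.018 * 1.15 * 424 * 37.2 = 326.4970 BTU/hr

326.4970 BTU/hr


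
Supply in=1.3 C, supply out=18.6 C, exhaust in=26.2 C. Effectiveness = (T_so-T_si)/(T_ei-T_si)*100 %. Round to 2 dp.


eff = (18.6-1.3)/(26.2-1.3)*100 = 69.48 %

69.48 %


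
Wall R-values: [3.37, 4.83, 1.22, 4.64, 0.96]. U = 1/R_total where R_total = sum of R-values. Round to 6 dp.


R_total = 3.37 + 4.83 + 1.22 + 4.64 + 0.96 = 15.02
U = 1/15.02 = 0.066578

0.066578


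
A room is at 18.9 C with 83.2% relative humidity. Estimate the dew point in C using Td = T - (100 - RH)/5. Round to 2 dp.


Td = 18.9 - (100-83.2)/5 = 15.54 C

15.54 C


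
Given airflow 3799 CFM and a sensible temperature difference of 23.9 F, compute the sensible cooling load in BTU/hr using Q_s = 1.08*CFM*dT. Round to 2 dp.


Q = 1.08 * 3799 * 23.9 = 98059.79 BTU/hr

98059.79 BTU/hr


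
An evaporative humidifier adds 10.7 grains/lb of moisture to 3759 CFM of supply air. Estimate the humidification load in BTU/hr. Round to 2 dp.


Q = 0.68 * 3759 * 10.7 = 27350.48 BTU/hr

27350.48 BTU/hr


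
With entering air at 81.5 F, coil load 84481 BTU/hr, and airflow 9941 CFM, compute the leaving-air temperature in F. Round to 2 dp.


dT = 84481/(1.08*9941) = 7.8687
T_leave = 81.5 - 7.8687 = 73.63 F

73.63 F


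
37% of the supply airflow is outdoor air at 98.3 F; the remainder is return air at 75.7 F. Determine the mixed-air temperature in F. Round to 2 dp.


T_mix = 0.37*98.3 + 0.63*75.7 = 84.06 F

84.06 F


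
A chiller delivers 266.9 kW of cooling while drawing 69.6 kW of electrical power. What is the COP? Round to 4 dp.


COP = 266.9 / 69.6 = 3.8348

3.8348


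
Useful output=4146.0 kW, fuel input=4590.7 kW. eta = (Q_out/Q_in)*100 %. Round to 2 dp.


eta = (4146.0/4590.7)*100 = 90.31 %

90.31 %


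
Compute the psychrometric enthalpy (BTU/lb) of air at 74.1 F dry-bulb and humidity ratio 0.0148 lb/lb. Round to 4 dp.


h = 0.24*74.1 + 0.0148*(1061+0.444*74.1) = 33.9737 BTU/lb

33.9737 BTU/lb


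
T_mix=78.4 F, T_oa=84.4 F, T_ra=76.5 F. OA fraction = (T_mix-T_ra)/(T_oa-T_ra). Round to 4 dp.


frac = (78.4 - 76.5) / (84.4 - 76.5) = 0.2405

0.2405


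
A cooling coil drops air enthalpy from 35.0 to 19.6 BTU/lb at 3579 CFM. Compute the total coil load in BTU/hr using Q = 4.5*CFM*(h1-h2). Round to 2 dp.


Q = 4.5 * 3579 * (35.0 - 19.6) = 248024.70 BTU/hr

248024.70 BTU/hr


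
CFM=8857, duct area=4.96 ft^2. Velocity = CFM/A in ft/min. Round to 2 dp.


V = 8857 / 4.96 = 1785.69 ft/min

1785.69 ft/min


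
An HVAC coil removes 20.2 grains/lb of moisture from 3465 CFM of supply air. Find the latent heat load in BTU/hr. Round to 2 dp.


Q = 0.68 * 3465 * 20.2 = 47595.24 BTU/hr

47595.24 BTU/hr


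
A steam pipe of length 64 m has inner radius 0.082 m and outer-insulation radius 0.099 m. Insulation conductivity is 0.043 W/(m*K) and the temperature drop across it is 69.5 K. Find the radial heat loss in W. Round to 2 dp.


Q = 2*pi*0.043*64*69.5/ln(0.099/0.082) = 6378.68 W

6378.68 W


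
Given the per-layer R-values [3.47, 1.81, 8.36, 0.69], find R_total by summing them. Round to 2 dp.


R_total = 3.47 + 1.81 + 8.36 + 0.69 = 14.33

14.33


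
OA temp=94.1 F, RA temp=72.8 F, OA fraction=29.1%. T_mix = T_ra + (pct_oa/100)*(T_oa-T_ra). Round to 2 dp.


T_mix = 72.8 + (29.1/100)*(94.1-72.8) = 79.00 F

79.00 F


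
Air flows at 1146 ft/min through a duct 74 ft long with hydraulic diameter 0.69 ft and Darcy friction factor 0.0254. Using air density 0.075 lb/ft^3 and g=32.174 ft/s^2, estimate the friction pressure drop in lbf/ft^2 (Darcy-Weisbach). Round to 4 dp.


v_fps = 1146/60 = 19.1 ft/s
dp = 0.0254*(74/0.69)*0.075*19.1^2/(2*32.174) = 1.1583 lbf/ft^2

1.1583 lbf/ft^2
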